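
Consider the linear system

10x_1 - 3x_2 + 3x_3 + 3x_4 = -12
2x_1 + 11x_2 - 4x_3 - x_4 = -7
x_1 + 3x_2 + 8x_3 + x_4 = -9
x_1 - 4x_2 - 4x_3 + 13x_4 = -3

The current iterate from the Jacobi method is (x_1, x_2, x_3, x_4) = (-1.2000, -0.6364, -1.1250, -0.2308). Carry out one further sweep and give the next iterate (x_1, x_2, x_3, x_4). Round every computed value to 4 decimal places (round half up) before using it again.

(-0.9842, -0.8483, -0.7075, -0.6804)

One sweep:
  x_1 = (-12 - (-3)·-0.6364 - (3)·-1.1250 - (3)·-0.2308) / (10) = -0.9842
  x_2 = (-7 - (2)·-1.2000 - (-4)·-1.1250 - (-1)·-0.2308) / (11) = -0.8483
  x_3 = (-9 - (1)·-1.2000 - (3)·-0.6364 - (1)·-0.2308) / (8) = -0.7075
  x_4 = (-3 - (1)·-1.2000 - (-4)·-0.6364 - (-4)·-1.1250) / (13) = -0.6804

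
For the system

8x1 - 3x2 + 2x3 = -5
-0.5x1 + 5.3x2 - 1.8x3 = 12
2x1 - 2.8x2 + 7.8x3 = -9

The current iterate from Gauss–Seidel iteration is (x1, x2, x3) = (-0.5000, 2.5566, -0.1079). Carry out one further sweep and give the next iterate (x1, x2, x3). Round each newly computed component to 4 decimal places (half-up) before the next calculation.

One sweep:
  x1 = (-5 - (-3)·2.5566 - (2)·-0.1079) / (8) = 0.3607
  x2 = (12 - (-0.5)·0.3607 - (-1.8)·-0.1079) / (5.3) = 2.2615
  x3 = (-9 - (2)·0.3607 - (-2.8)·2.2615) / (7.8) = -0.4345

(0.3607, 2.2615, -0.4345)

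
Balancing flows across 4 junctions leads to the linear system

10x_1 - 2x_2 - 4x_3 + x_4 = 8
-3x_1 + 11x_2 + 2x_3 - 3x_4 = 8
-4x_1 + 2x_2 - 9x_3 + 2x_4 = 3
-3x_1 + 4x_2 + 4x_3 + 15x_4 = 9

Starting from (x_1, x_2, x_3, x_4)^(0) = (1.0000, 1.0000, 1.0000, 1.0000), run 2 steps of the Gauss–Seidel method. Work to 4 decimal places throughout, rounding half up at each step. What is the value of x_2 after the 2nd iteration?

Iteration 1:
  x_1 = (8 - (-2)·1.0000 - (-4)·1.0000 - (1)·1.0000) / (10) = 1.3000
  x_2 = (8 - (-3)·1.3000 - (2)·1.0000 - (-3)·1.0000) / (11) = 1.1727
  x_3 = (3 - (-4)·1.3000 - (2)·1.1727 - (2)·1.0000) / (-9) = -0.4283
  x_4 = (9 - (-3)·1.3000 - (4)·1.1727 - (4)·-0.4283) / (15) = 0.6615
Iteration 2:
  x_1 = (8 - (-2)·1.1727 - (-4)·-0.4283 - (1)·0.6615) / (10) = 0.7971
  x_2 = (8 - (-3)·0.7971 - (2)·-0.4283 - (-3)·0.6615) / (11) = 1.2029
  x_3 = (3 - (-4)·0.7971 - (2)·1.2029 - (2)·0.6615) / (-9) = -0.2733
  x_4 = (9 - (-3)·0.7971 - (4)·1.2029 - (4)·-0.2733) / (15) = 0.5115

1.2029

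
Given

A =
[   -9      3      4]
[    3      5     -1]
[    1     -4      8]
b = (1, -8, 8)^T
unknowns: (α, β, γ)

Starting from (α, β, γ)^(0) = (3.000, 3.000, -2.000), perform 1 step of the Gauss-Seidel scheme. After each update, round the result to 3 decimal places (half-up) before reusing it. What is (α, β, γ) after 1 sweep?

(0.000, -2.000, 0.000)

Iteration 1:
  α = (1 - (3)·3.000 - (4)·-2.000) / (-9) = 0.000
  β = (-8 - (3)·0.000 - (-1)·-2.000) / (5) = -2.000
  γ = (8 - (1)·0.000 - (-4)·-2.000) / (8) = 0.000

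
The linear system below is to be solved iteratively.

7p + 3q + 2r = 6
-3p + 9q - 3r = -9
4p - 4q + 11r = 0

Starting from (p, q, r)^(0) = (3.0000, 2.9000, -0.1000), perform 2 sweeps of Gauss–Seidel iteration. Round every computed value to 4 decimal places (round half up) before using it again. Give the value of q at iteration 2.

-0.6185

Iteration 1:
  p = (6 - (3)·2.9000 - (2)·-0.1000) / (7) = -0.3571
  q = (-9 - (-3)·-0.3571 - (-3)·-0.1000) / (9) = -1.1524
  r = (0 - (4)·-0.3571 - (-4)·-1.1524) / (11) = -0.2892
Iteration 2:
  p = (6 - (3)·-1.1524 - (2)·-0.2892) / (7) = 1.4337
  q = (-9 - (-3)·1.4337 - (-3)·-0.2892) / (9) = -0.6185
  r = (0 - (4)·1.4337 - (-4)·-0.6185) / (11) = -0.7463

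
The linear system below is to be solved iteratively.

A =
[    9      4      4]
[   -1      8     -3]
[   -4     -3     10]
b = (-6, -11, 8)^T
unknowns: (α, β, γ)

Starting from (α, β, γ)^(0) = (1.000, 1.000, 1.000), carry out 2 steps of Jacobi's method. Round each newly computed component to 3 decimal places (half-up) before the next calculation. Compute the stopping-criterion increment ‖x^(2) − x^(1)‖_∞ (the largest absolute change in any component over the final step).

Iteration 1:
  α = (-6 - (4)·1.000 - (4)·1.000) / (9) = -1.556
  β = (-11 - (-1)·1.000 - (-3)·1.000) / (8) = -0.875
  γ = (8 - (-4)·1.000 - (-3)·1.000) / (10) = 1.500
Iteration 2:
  α = (-6 - (4)·-0.875 - (4)·1.500) / (9) = -0.944
  β = (-11 - (-1)·-1.556 - (-3)·1.500) / (8) = -1.007
  γ = (8 - (-4)·-1.556 - (-3)·-0.875) / (10) = -0.085
Change: (0.612, -0.132, -1.585) → max |·| = 1.585

1.585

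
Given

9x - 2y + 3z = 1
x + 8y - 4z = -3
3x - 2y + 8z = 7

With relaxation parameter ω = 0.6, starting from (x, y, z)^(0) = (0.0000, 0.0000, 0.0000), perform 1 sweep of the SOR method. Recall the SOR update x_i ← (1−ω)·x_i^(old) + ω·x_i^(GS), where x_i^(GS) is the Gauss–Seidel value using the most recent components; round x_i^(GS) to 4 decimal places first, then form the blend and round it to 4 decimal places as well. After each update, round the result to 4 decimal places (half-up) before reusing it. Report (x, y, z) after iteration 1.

(0.0667, -0.2300, 0.4755)

Iteration 1:
  x: GS value = (1 - (-2)·0.0000 - (3)·0.0000) / (9) = 0.1111;  x ← (1−ω)·0.0000 + ω·0.1111 = 0.0667
  y: GS value = (-3 - (1)·0.0667 - (-4)·0.0000) / (8) = -0.3833;  y ← (1−ω)·0.0000 + ω·-0.3833 = -0.2300
  z: GS value = (7 - (3)·0.0667 - (-2)·-0.2300) / (8) = 0.7925;  z ← (1−ω)·0.0000 + ω·0.7925 = 0.4755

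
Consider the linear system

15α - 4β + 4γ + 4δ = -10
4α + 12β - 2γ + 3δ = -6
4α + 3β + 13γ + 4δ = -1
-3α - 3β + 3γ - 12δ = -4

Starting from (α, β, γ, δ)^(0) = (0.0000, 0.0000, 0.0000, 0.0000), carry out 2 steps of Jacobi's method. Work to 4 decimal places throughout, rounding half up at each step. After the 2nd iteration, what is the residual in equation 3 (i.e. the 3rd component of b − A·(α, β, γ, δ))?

Iteration 1:
  α = (-10 - (-4)·0.0000 - (4)·0.0000 - (4)·0.0000) / (15) = -0.6667
  β = (-6 - (4)·0.0000 - (-2)·0.0000 - (3)·0.0000) / (12) = -0.5000
  γ = (-1 - (4)·0.0000 - (3)·0.0000 - (4)·0.0000) / (13) = -0.0769
  δ = (-4 - (-3)·0.0000 - (-3)·0.0000 - (3)·0.0000) / (-12) = 0.3333
Iteration 2:
  α = (-10 - (-4)·-0.5000 - (4)·-0.0769 - (4)·0.3333) / (15) = -0.8684
  β = (-6 - (4)·-0.6667 - (-2)·-0.0769 - (3)·0.3333) / (12) = -0.3739
  γ = (-1 - (4)·-0.6667 - (3)·-0.5000 - (4)·0.3333) / (13) = 0.1410
  δ = (-4 - (-3)·-0.6667 - (-3)·-0.5000 - (3)·-0.0769) / (-12) = 0.6058
Residual b − A·x = (-1.4568, 0.4250, -0.6609, -0.8803)

-0.6609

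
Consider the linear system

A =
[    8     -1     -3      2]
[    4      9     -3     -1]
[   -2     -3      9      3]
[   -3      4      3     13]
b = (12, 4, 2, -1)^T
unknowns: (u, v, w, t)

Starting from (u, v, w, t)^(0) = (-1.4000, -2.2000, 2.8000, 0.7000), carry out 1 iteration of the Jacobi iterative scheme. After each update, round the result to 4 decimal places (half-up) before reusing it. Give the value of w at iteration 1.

-1.0556

Iteration 1:
  u = (12 - (-1)·-2.2000 - (-3)·2.8000 - (2)·0.7000) / (8) = 2.1000
  v = (4 - (4)·-1.4000 - (-3)·2.8000 - (-1)·0.7000) / (9) = 2.0778
  w = (2 - (-2)·-1.4000 - (-3)·-2.2000 - (3)·0.7000) / (9) = -1.0556
  t = (-1 - (-3)·-1.4000 - (4)·-2.2000 - (3)·2.8000) / (13) = -0.3692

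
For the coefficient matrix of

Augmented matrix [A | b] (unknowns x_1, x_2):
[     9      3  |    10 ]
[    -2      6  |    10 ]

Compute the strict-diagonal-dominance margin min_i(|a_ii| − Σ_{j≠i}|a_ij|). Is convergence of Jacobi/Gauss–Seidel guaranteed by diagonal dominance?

4

row 1: |9| − (3) = 6
row 2: |6| − (2) = 4
minimum over rows = 4 → strictly diagonally dominant (convergence guaranteed)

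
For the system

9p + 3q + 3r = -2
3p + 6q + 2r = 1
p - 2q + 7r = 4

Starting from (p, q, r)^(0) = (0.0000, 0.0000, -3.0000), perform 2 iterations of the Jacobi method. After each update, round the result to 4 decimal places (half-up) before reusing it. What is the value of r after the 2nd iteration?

0.7937

Iteration 1:
  p = (-2 - (3)·0.0000 - (3)·-3.0000) / (9) = 0.7778
  q = (1 - (3)·0.0000 - (2)·-3.0000) / (6) = 1.1667
  r = (4 - (1)·0.0000 - (-2)·0.0000) / (7) = 0.5714
Iteration 2:
  p = (-2 - (3)·1.1667 - (3)·0.5714) / (9) = -0.8016
  q = (1 - (3)·0.7778 - (2)·0.5714) / (6) = -0.4127
  r = (4 - (1)·0.7778 - (-2)·1.1667) / (7) = 0.7937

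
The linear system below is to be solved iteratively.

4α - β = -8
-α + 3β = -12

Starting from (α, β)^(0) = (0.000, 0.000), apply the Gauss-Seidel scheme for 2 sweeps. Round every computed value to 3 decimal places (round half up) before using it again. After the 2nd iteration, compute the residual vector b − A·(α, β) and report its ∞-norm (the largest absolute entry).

0.388

Iteration 1:
  α = (-8 - (-1)·0.000) / (4) = -2.000
  β = (-12 - (-1)·-2.000) / (3) = -4.667
Iteration 2:
  α = (-8 - (-1)·-4.667) / (4) = -3.167
  β = (-12 - (-1)·-3.167) / (3) = -5.056
Residual b − A·x = (-0.388, 0.001); ∞-norm = 0.388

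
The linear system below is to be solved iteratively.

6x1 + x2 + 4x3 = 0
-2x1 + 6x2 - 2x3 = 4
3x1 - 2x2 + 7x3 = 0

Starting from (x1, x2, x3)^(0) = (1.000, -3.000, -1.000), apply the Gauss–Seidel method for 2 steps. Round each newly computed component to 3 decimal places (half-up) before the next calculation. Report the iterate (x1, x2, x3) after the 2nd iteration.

(0.076, 0.594, 0.137)

Iteration 1:
  x1 = (0 - (1)·-3.000 - (4)·-1.000) / (6) = 1.167
  x2 = (4 - (-2)·1.167 - (-2)·-1.000) / (6) = 0.722
  x3 = (0 - (3)·1.167 - (-2)·0.722) / (7) = -0.294
Iteration 2:
  x1 = (0 - (1)·0.722 - (4)·-0.294) / (6) = 0.076
  x2 = (4 - (-2)·0.076 - (-2)·-0.294) / (6) = 0.594
  x3 = (0 - (3)·0.076 - (-2)·0.594) / (7) = 0.137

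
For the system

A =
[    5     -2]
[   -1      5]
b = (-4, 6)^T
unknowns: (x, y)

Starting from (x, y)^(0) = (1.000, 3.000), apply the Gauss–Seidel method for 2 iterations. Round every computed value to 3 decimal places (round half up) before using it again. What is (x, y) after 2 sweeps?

(-0.288, 1.142)

Iteration 1:
  x = (-4 - (-2)·3.000) / (5) = 0.400
  y = (6 - (-1)·0.400) / (5) = 1.280
Iteration 2:
  x = (-4 - (-2)·1.280) / (5) = -0.288
  y = (6 - (-1)·-0.288) / (5) = 1.142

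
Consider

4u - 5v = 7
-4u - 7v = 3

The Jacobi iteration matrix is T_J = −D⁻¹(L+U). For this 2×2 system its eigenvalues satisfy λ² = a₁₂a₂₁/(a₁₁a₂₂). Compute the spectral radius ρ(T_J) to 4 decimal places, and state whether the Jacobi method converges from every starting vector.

0.8452

a₁₂a₂₁/(a₁₁a₂₂) = (-5)·(-4) / ((4)·(-7)) = -0.714286
ρ = √|-0.714286| = √0.714286 = 0.8452
ρ < 1, so Jacobi converges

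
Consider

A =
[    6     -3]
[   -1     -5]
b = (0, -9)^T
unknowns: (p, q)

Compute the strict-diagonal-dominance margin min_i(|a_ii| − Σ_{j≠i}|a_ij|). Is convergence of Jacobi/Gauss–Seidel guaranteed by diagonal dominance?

row 1: |6| − (3) = 3
row 2: |-5| − (1) = 4
minimum over rows = 3 → strictly diagonally dominant (convergence guaranteed)

3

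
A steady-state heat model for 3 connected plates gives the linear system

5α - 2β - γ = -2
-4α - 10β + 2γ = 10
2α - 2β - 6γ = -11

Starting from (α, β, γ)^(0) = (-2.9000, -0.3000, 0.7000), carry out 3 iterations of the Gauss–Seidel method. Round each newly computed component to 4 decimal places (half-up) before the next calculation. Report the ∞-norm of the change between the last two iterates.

Iteration 1:
  α = (-2 - (-2)·-0.3000 - (-1)·0.7000) / (5) = -0.3800
  β = (10 - (-4)·-0.3800 - (2)·0.7000) / (-10) = -0.7080
  γ = (-11 - (2)·-0.3800 - (-2)·-0.7080) / (-6) = 1.9427
Iteration 2:
  α = (-2 - (-2)·-0.7080 - (-1)·1.9427) / (5) = -0.2947
  β = (10 - (-4)·-0.2947 - (2)·1.9427) / (-10) = -0.4936
  γ = (-11 - (2)·-0.2947 - (-2)·-0.4936) / (-6) = 1.8996
Iteration 3:
  α = (-2 - (-2)·-0.4936 - (-1)·1.8996) / (5) = -0.2175
  β = (10 - (-4)·-0.2175 - (2)·1.8996) / (-10) = -0.5331
  γ = (-11 - (2)·-0.2175 - (-2)·-0.5331) / (-6) = 1.9385
Change: (0.0772, -0.0395, 0.0389) → max |·| = 0.0772

0.0772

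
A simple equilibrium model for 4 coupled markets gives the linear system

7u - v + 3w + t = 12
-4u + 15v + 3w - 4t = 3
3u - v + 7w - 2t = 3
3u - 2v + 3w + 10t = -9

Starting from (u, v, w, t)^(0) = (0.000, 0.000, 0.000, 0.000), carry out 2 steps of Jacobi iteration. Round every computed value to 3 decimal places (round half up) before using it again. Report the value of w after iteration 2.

Iteration 1:
  u = (12 - (-1)·0.000 - (3)·0.000 - (1)·0.000) / (7) = 1.714
  v = (3 - (-4)·0.000 - (3)·0.000 - (-4)·0.000) / (15) = 0.200
  w = (3 - (3)·0.000 - (-1)·0.000 - (-2)·0.000) / (7) = 0.429
  t = (-9 - (3)·0.000 - (-2)·0.000 - (3)·0.000) / (10) = -0.900
Iteration 2:
  u = (12 - (-1)·0.200 - (3)·0.429 - (1)·-0.900) / (7) = 1.688
  v = (3 - (-4)·1.714 - (3)·0.429 - (-4)·-0.900) / (15) = 0.331
  w = (3 - (3)·1.714 - (-1)·0.200 - (-2)·-0.900) / (7) = -0.535
  t = (-9 - (3)·1.714 - (-2)·0.200 - (3)·0.429) / (10) = -1.503

-0.535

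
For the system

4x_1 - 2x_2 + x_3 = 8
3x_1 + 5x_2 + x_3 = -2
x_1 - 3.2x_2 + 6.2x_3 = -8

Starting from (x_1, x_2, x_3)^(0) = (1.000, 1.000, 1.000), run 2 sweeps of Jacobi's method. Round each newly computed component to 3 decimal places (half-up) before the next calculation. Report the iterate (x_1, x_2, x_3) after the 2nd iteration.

(1.634, -1.563, -2.273)

Iteration 1:
  x_1 = (8 - (-2)·1.000 - (1)·1.000) / (4) = 2.250
  x_2 = (-2 - (3)·1.000 - (1)·1.000) / (5) = -1.200
  x_3 = (-8 - (1)·1.000 - (-3.2)·1.000) / (6.2) = -0.935
Iteration 2:
  x_1 = (8 - (-2)·-1.200 - (1)·-0.935) / (4) = 1.634
  x_2 = (-2 - (3)·2.250 - (1)·-0.935) / (5) = -1.563
  x_3 = (-8 - (1)·2.250 - (-3.2)·-1.200) / (6.2) = -2.273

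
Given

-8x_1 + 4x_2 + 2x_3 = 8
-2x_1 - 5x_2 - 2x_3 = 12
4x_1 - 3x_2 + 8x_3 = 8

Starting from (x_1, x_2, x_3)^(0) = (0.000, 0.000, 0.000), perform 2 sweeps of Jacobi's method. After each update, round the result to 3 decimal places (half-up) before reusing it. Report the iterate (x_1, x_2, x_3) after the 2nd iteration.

(-1.950, -2.400, 0.600)

Iteration 1:
  x_1 = (8 - (4)·0.000 - (2)·0.000) / (-8) = -1.000
  x_2 = (12 - (-2)·0.000 - (-2)·0.000) / (-5) = -2.400
  x_3 = (8 - (4)·0.000 - (-3)·0.000) / (8) = 1.000
Iteration 2:
  x_1 = (8 - (4)·-2.400 - (2)·1.000) / (-8) = -1.950
  x_2 = (12 - (-2)·-1.000 - (-2)·1.000) / (-5) = -2.400
  x_3 = (8 - (4)·-1.000 - (-3)·-2.400) / (8) = 0.600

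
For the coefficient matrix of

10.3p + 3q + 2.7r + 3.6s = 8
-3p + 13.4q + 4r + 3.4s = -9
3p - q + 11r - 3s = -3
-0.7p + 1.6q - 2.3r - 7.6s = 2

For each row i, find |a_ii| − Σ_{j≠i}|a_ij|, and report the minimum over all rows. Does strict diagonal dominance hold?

1

row 1: |10.3| − (3+2.7+3.6) = 1
row 2: |13.4| − (3+4+3.4) = 3
row 3: |11| − (3+1+3) = 4
row 4: |-7.6| − (0.7+1.6+2.3) = 3
minimum over rows = 1 → strictly diagonally dominant (convergence guaranteed)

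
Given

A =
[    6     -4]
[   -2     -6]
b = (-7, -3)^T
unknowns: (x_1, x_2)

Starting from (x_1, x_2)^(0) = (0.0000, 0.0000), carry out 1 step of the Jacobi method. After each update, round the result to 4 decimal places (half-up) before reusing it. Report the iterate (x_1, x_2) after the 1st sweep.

(-1.1667, 0.5000)

Iteration 1:
  x_1 = (-7 - (-4)·0.0000) / (6) = -1.1667
  x_2 = (-3 - (-2)·0.0000) / (-6) = 0.5000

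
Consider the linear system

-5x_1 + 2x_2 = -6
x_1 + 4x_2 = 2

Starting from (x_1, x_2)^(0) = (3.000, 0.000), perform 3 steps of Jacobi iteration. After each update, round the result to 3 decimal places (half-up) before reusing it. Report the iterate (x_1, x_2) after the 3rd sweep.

(1.280, 0.225)

Iteration 1:
  x_1 = (-6 - (2)·0.000) / (-5) = 1.200
  x_2 = (2 - (1)·3.000) / (4) = -0.250
Iteration 2:
  x_1 = (-6 - (2)·-0.250) / (-5) = 1.100
  x_2 = (2 - (1)·1.200) / (4) = 0.200
Iteration 3:
  x_1 = (-6 - (2)·0.200) / (-5) = 1.280
  x_2 = (2 - (1)·1.100) / (4) = 0.225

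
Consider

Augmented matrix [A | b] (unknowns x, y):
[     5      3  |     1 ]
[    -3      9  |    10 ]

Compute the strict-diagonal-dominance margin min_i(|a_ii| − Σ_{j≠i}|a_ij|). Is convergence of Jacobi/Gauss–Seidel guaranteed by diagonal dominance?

2

row 1: |5| − (3) = 2
row 2: |9| − (3) = 6
minimum over rows = 2 → strictly diagonally dominant (convergence guaranteed)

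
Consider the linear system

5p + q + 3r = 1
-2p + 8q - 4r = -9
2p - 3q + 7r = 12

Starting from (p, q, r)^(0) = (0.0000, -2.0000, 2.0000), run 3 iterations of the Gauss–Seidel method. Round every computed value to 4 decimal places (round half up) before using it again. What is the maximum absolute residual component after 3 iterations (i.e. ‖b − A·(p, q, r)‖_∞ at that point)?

Iteration 1:
  p = (1 - (1)·-2.0000 - (3)·2.0000) / (5) = -0.6000
  q = (-9 - (-2)·-0.6000 - (-4)·2.0000) / (8) = -0.2750
  r = (12 - (2)·-0.6000 - (-3)·-0.2750) / (7) = 1.7679
Iteration 2:
  p = (1 - (1)·-0.2750 - (3)·1.7679) / (5) = -0.8057
  q = (-9 - (-2)·-0.8057 - (-4)·1.7679) / (8) = -0.4425
  r = (12 - (2)·-0.8057 - (-3)·-0.4425) / (7) = 1.7548
Iteration 3:
  p = (1 - (1)·-0.4425 - (3)·1.7548) / (5) = -0.7644
  q = (-9 - (-2)·-0.7644 - (-4)·1.7548) / (8) = -0.4387
  r = (12 - (2)·-0.7644 - (-3)·-0.4387) / (7) = 1.7447
Residual b − A·x = (0.0266, -0.0404, -0.0002); ∞-norm = 0.0404

0.0404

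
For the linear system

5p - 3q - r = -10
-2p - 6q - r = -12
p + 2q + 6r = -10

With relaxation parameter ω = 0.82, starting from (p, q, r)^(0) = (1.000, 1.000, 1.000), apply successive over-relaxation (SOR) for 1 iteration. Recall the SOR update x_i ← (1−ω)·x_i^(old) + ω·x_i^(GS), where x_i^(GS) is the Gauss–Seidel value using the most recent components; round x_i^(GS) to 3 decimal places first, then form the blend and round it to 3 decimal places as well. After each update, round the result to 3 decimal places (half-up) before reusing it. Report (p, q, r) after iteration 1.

Iteration 1:
  p: GS value = (-10 - (-3)·1.000 - (-1)·1.000) / (5) = -1.200;  p ← (1−ω)·1.000 + ω·-1.200 = -0.804
  q: GS value = (-12 - (-2)·-0.804 - (-1)·1.000) / (-6) = 2.101;  q ← (1−ω)·1.000 + ω·2.101 = 1.903
  r: GS value = (-10 - (1)·-0.804 - (2)·1.903) / (6) = -2.167;  r ← (1−ω)·1.000 + ω·-2.167 = -1.597

(-0.804, 1.903, -1.597)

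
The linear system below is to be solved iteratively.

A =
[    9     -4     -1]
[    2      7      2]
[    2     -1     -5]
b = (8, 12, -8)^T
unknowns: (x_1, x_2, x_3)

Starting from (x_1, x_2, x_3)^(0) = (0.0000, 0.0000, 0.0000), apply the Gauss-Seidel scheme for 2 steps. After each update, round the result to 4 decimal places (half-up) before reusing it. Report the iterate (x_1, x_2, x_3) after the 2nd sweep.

(1.7227, 0.7468, 2.1397)

Iteration 1:
  x_1 = (8 - (-4)·0.0000 - (-1)·0.0000) / (9) = 0.8889
  x_2 = (12 - (2)·0.8889 - (2)·0.0000) / (7) = 1.4603
  x_3 = (-8 - (2)·0.8889 - (-1)·1.4603) / (-5) = 1.6635
Iteration 2:
  x_1 = (8 - (-4)·1.4603 - (-1)·1.6635) / (9) = 1.7227
  x_2 = (12 - (2)·1.7227 - (2)·1.6635) / (7) = 0.7468
  x_3 = (-8 - (2)·1.7227 - (-1)·0.7468) / (-5) = 2.1397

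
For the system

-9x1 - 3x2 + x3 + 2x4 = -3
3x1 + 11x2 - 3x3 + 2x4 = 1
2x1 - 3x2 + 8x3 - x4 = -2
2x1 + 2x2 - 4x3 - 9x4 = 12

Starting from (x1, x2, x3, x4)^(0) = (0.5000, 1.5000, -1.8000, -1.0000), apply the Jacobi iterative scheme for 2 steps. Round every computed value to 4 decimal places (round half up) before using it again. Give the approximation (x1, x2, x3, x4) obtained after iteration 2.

Iteration 1:
  x1 = (-3 - (-3)·1.5000 - (1)·-1.8000 - (2)·-1.0000) / (-9) = -0.5889
  x2 = (1 - (3)·0.5000 - (-3)·-1.8000 - (2)·-1.0000) / (11) = -0.3545
  x3 = (-2 - (2)·0.5000 - (-3)·1.5000 - (-1)·-1.0000) / (8) = 0.0625
  x4 = (12 - (2)·0.5000 - (2)·1.5000 - (-4)·-1.8000) / (-9) = -0.0889
Iteration 2:
  x1 = (-3 - (-3)·-0.3545 - (1)·0.0625 - (2)·-0.0889) / (-9) = 0.4387
  x2 = (1 - (3)·-0.5889 - (-3)·0.0625 - (2)·-0.0889) / (11) = 0.2847
  x3 = (-2 - (2)·-0.5889 - (-3)·-0.3545 - (-1)·-0.0889) / (8) = -0.2468
  x4 = (12 - (2)·-0.5889 - (2)·-0.3545 - (-4)·0.0625) / (-9) = -1.5708

(0.4387, 0.2847, -0.2468, -1.5708)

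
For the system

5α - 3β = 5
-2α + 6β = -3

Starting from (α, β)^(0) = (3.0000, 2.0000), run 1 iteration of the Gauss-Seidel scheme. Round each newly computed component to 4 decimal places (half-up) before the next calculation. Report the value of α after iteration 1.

Iteration 1:
  α = (5 - (-3)·2.0000) / (5) = 2.2000
  β = (-3 - (-2)·2.2000) / (6) = 0.2333

2.2000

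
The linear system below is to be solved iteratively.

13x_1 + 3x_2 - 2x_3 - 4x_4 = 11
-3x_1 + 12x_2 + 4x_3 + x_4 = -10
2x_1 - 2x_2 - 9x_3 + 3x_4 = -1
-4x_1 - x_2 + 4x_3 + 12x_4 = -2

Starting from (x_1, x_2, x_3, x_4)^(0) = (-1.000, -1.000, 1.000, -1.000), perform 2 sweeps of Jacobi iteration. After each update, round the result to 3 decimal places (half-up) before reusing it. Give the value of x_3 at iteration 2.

0.307

Iteration 1:
  x_1 = (11 - (3)·-1.000 - (-2)·1.000 - (-4)·-1.000) / (13) = 0.923
  x_2 = (-10 - (-3)·-1.000 - (4)·1.000 - (1)·-1.000) / (12) = -1.333
  x_3 = (-1 - (2)·-1.000 - (-2)·-1.000 - (3)·-1.000) / (-9) = -0.222
  x_4 = (-2 - (-4)·-1.000 - (-1)·-1.000 - (4)·1.000) / (12) = -0.917
Iteration 2:
  x_1 = (11 - (3)·-1.333 - (-2)·-0.222 - (-4)·-0.917) / (13) = 0.837
  x_2 = (-10 - (-3)·0.923 - (4)·-0.222 - (1)·-0.917) / (12) = -0.452
  x_3 = (-1 - (2)·0.923 - (-2)·-1.333 - (3)·-0.917) / (-9) = 0.307
  x_4 = (-2 - (-4)·0.923 - (-1)·-1.333 - (4)·-0.222) / (12) = 0.104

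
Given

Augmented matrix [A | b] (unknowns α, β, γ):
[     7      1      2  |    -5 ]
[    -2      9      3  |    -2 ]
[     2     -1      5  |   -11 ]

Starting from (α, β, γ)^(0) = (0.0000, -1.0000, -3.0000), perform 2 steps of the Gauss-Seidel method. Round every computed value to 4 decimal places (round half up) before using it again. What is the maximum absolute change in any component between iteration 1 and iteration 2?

0.5070

Iteration 1:
  α = (-5 - (1)·-1.0000 - (2)·-3.0000) / (7) = 0.2857
  β = (-2 - (-2)·0.2857 - (3)·-3.0000) / (9) = 0.8413
  γ = (-11 - (2)·0.2857 - (-1)·0.8413) / (5) = -2.1460
Iteration 2:
  α = (-5 - (1)·0.8413 - (2)·-2.1460) / (7) = -0.2213
  β = (-2 - (-2)·-0.2213 - (3)·-2.1460) / (9) = 0.4439
  γ = (-11 - (2)·-0.2213 - (-1)·0.4439) / (5) = -2.0227
Change: (-0.5070, -0.3974, 0.1233) → max |·| = 0.5070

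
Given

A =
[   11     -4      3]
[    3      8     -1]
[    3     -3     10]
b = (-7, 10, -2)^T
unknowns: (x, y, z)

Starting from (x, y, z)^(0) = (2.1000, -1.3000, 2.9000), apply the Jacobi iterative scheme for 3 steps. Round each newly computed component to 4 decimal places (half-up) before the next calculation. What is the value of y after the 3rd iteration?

1.3285

Iteration 1:
  x = (-7 - (-4)·-1.3000 - (3)·2.9000) / (11) = -1.9000
  y = (10 - (3)·2.1000 - (-1)·2.9000) / (8) = 0.8250
  z = (-2 - (3)·2.1000 - (-3)·-1.3000) / (10) = -1.2200
Iteration 2:
  x = (-7 - (-4)·0.8250 - (3)·-1.2200) / (11) = -0.0036
  y = (10 - (3)·-1.9000 - (-1)·-1.2200) / (8) = 1.8100
  z = (-2 - (3)·-1.9000 - (-3)·0.8250) / (10) = 0.6175
Iteration 3:
  x = (-7 - (-4)·1.8100 - (3)·0.6175) / (11) = -0.1466
  y = (10 - (3)·-0.0036 - (-1)·0.6175) / (8) = 1.3285
  z = (-2 - (3)·-0.0036 - (-3)·1.8100) / (10) = 0.3441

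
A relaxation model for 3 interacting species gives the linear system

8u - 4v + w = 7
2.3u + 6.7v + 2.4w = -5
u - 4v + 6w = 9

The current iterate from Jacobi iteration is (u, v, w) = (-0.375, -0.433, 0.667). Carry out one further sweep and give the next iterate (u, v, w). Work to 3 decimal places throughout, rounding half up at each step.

(0.575, -0.856, 1.274)

One sweep:
  u = (7 - (-4)·-0.433 - (1)·0.667) / (8) = 0.575
  v = (-5 - (2.3)·-0.375 - (2.4)·0.667) / (6.7) = -0.856
  w = (9 - (1)·-0.375 - (-4)·-0.433) / (6) = 1.274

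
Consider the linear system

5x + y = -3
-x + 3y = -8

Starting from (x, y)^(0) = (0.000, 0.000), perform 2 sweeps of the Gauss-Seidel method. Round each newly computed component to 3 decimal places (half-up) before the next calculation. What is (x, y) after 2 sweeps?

(-0.027, -2.676)

Iteration 1:
  x = (-3 - (1)·0.000) / (5) = -0.600
  y = (-8 - (-1)·-0.600) / (3) = -2.867
Iteration 2:
  x = (-3 - (1)·-2.867) / (5) = -0.027
  y = (-8 - (-1)·-0.027) / (3) = -2.676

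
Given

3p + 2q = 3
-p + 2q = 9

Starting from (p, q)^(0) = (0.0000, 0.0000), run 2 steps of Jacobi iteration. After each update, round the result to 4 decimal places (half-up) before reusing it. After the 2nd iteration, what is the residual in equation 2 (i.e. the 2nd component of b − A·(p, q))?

Iteration 1:
  p = (3 - (2)·0.0000) / (3) = 1.0000
  q = (9 - (-1)·0.0000) / (2) = 4.5000
Iteration 2:
  p = (3 - (2)·4.5000) / (3) = -2.0000
  q = (9 - (-1)·1.0000) / (2) = 5.0000
Residual b − A·x = (-1.0000, -3.0000)

-3.0000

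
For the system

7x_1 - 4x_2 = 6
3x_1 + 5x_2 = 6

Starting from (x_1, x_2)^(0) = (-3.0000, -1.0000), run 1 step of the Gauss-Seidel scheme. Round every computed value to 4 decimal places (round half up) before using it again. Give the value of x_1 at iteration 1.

0.2857

Iteration 1:
  x_1 = (6 - (-4)·-1.0000) / (7) = 0.2857
  x_2 = (6 - (3)·0.2857) / (5) = 1.0286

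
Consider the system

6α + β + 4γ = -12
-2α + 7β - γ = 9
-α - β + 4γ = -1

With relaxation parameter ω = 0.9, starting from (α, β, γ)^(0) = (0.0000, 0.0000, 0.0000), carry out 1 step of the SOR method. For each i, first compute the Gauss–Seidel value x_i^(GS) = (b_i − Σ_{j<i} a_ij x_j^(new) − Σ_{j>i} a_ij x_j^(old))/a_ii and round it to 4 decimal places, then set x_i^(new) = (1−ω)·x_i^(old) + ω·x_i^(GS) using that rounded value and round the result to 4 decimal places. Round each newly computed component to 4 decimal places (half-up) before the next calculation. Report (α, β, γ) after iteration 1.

Iteration 1:
  α: GS value = (-12 - (1)·0.0000 - (4)·0.0000) / (6) = -2.0000;  α ← (1−ω)·0.0000 + ω·-2.0000 = -1.8000
  β: GS value = (9 - (-2)·-1.8000 - (-1)·0.0000) / (7) = 0.7714;  β ← (1−ω)·0.0000 + ω·0.7714 = 0.6943
  γ: GS value = (-1 - (-1)·-1.8000 - (-1)·0.6943) / (4) = -0.5264;  γ ← (1−ω)·0.0000 + ω·-0.5264 = -0.4738

(-1.8000, 0.6943, -0.4738)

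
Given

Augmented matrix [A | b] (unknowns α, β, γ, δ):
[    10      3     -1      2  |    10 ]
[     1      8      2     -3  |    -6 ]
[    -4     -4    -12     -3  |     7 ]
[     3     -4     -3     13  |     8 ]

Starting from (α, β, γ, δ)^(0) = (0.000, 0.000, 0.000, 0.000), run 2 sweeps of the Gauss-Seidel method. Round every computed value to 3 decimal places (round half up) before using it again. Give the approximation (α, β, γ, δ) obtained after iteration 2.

Iteration 1:
  α = (10 - (3)·0.000 - (-1)·0.000 - (2)·0.000) / (10) = 1.000
  β = (-6 - (1)·1.000 - (2)·0.000 - (-3)·0.000) / (8) = -0.875
  γ = (7 - (-4)·1.000 - (-4)·-0.875 - (-3)·0.000) / (-12) = -0.625
  δ = (8 - (3)·1.000 - (-4)·-0.875 - (-3)·-0.625) / (13) = -0.029
Iteration 2:
  α = (10 - (3)·-0.875 - (-1)·-0.625 - (2)·-0.029) / (10) = 1.206
  β = (-6 - (1)·1.206 - (2)·-0.625 - (-3)·-0.029) / (8) = -0.755
  γ = (7 - (-4)·1.206 - (-4)·-0.755 - (-3)·-0.029) / (-12) = -0.726
  δ = (8 - (3)·1.206 - (-4)·-0.755 - (-3)·-0.726) / (13) = -0.063

(1.206, -0.755, -0.726, -0.063)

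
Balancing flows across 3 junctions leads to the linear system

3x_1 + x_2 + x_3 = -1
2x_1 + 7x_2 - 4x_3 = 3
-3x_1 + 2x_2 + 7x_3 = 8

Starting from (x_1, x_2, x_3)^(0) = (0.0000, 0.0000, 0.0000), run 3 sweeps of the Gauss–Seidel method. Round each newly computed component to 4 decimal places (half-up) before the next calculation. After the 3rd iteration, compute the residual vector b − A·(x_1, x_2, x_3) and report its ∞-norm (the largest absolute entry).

0.1703

Iteration 1:
  x_1 = (-1 - (1)·0.0000 - (1)·0.0000) / (3) = -0.3333
  x_2 = (3 - (2)·-0.3333 - (-4)·0.0000) / (7) = 0.5238
  x_3 = (8 - (-3)·-0.3333 - (2)·0.5238) / (7) = 0.8504
Iteration 2:
  x_1 = (-1 - (1)·0.5238 - (1)·0.8504) / (3) = -0.7914
  x_2 = (3 - (2)·-0.7914 - (-4)·0.8504) / (7) = 1.1406
  x_3 = (8 - (-3)·-0.7914 - (2)·1.1406) / (7) = 0.4778
Iteration 3:
  x_1 = (-1 - (1)·1.1406 - (1)·0.4778) / (3) = -0.8728
  x_2 = (3 - (2)·-0.8728 - (-4)·0.4778) / (7) = 0.9510
  x_3 = (8 - (-3)·-0.8728 - (2)·0.9510) / (7) = 0.4971
Residual b − A·x = (0.1703, 0.0770, -0.0001); ∞-norm = 0.1703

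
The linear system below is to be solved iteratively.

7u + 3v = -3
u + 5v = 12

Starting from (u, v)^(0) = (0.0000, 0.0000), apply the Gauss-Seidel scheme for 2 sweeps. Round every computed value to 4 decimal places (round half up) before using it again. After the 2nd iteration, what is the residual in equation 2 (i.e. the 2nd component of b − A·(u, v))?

-0.0001

Iteration 1:
  u = (-3 - (3)·0.0000) / (7) = -0.4286
  v = (12 - (1)·-0.4286) / (5) = 2.4857
Iteration 2:
  u = (-3 - (3)·2.4857) / (7) = -1.4939
  v = (12 - (1)·-1.4939) / (5) = 2.6988
Residual b − A·x = (-0.6391, -0.0001)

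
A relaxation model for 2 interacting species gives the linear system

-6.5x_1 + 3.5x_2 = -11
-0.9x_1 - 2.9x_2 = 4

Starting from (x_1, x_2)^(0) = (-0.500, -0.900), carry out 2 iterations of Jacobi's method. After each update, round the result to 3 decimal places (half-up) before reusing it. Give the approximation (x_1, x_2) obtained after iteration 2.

(1.033, -1.754)

Iteration 1:
  x_1 = (-11 - (3.5)·-0.900) / (-6.5) = 1.208
  x_2 = (4 - (-0.9)·-0.500) / (-2.9) = -1.224
Iteration 2:
  x_1 = (-11 - (3.5)·-1.224) / (-6.5) = 1.033
  x_2 = (4 - (-0.9)·1.208) / (-2.9) = -1.754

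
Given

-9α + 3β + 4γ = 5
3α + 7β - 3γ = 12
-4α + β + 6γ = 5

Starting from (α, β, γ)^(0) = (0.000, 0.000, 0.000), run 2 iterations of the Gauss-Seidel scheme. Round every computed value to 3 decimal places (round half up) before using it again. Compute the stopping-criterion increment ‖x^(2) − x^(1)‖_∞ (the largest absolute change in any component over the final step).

0.712

Iteration 1:
  α = (5 - (3)·0.000 - (4)·0.000) / (-9) = -0.556
  β = (12 - (3)·-0.556 - (-3)·0.000) / (7) = 1.953
  γ = (5 - (-4)·-0.556 - (1)·1.953) / (6) = 0.137
Iteration 2:
  α = (5 - (3)·1.953 - (4)·0.137) / (-9) = 0.156
  β = (12 - (3)·0.156 - (-3)·0.137) / (7) = 1.706
  γ = (5 - (-4)·0.156 - (1)·1.706) / (6) = 0.653
Change: (0.712, -0.247, 0.516) → max |·| = 0.712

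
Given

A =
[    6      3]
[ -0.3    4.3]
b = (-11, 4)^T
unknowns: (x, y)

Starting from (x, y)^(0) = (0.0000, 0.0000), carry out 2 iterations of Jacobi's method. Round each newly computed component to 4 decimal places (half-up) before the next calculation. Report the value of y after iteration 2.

0.8023

Iteration 1:
  x = (-11 - (3)·0.0000) / (6) = -1.8333
  y = (4 - (-0.3)·0.0000) / (4.3) = 0.9302
Iteration 2:
  x = (-11 - (3)·0.9302) / (6) = -2.2984
  y = (4 - (-0.3)·-1.8333) / (4.3) = 0.8023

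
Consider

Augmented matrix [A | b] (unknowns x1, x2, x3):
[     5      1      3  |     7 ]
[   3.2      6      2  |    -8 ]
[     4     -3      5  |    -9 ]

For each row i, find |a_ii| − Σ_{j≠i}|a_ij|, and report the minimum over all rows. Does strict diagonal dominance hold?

row 1: |5| − (1+3) = 1
row 2: |6| − (3.2+2) = 0.8
row 3: |5| − (4+3) = -2
minimum over rows = -2 → not strictly diagonally dominant

-2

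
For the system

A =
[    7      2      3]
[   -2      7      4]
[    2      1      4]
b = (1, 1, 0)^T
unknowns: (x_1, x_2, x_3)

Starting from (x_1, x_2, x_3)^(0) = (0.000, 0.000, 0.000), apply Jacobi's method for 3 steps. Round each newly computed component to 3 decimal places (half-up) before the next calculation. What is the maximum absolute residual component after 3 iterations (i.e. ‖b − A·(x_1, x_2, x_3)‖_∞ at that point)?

Iteration 1:
  x_1 = (1 - (2)·0.000 - (3)·0.000) / (7) = 0.143
  x_2 = (1 - (-2)·0.000 - (4)·0.000) / (7) = 0.143
  x_3 = (0 - (2)·0.000 - (1)·0.000) / (4) = 0.000
Iteration 2:
  x_1 = (1 - (2)·0.143 - (3)·0.000) / (7) = 0.102
  x_2 = (1 - (-2)·0.143 - (4)·0.000) / (7) = 0.184
  x_3 = (0 - (2)·0.143 - (1)·0.143) / (4) = -0.107
Iteration 3:
  x_1 = (1 - (2)·0.184 - (3)·-0.107) / (7) = 0.136
  x_2 = (1 - (-2)·0.102 - (4)·-0.107) / (7) = 0.233
  x_3 = (0 - (2)·0.102 - (1)·0.184) / (4) = -0.097
Residual b − A·x = (-0.127, 0.029, -0.117); ∞-norm = 0.127

0.127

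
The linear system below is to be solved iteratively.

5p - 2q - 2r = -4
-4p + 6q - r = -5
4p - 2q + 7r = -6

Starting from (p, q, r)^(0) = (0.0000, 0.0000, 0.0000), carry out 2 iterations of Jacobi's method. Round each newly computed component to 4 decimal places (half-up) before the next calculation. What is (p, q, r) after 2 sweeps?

(-1.4762, -1.5095, -0.6381)

Iteration 1:
  p = (-4 - (-2)·0.0000 - (-2)·0.0000) / (5) = -0.8000
  q = (-5 - (-4)·0.0000 - (-1)·0.0000) / (6) = -0.8333
  r = (-6 - (4)·0.0000 - (-2)·0.0000) / (7) = -0.8571
Iteration 2:
  p = (-4 - (-2)·-0.8333 - (-2)·-0.8571) / (5) = -1.4762
  q = (-5 - (-4)·-0.8000 - (-1)·-0.8571) / (6) = -1.5095
  r = (-6 - (4)·-0.8000 - (-2)·-0.8333) / (7) = -0.6381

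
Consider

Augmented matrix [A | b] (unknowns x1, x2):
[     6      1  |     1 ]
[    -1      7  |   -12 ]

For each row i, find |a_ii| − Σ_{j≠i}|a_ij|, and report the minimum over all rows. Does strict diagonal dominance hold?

5

row 1: |6| − (1) = 5
row 2: |7| − (1) = 6
minimum over rows = 5 → strictly diagonally dominant (convergence guaranteed)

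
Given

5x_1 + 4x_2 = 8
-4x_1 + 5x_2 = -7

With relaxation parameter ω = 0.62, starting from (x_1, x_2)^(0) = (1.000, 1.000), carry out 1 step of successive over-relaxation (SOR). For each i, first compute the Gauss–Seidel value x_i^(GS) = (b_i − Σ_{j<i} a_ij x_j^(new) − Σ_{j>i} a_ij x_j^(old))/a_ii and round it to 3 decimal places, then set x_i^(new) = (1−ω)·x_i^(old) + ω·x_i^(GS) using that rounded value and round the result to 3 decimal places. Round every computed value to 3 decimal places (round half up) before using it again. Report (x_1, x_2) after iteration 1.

Iteration 1:
  x_1: GS value = (8 - (4)·1.000) / (5) = 0.800;  x_1 ← (1−ω)·1.000 + ω·0.800 = 0.876
  x_2: GS value = (-7 - (-4)·0.876) / (5) = -0.699;  x_2 ← (1−ω)·1.000 + ω·-0.699 = -0.053

(0.876, -0.053)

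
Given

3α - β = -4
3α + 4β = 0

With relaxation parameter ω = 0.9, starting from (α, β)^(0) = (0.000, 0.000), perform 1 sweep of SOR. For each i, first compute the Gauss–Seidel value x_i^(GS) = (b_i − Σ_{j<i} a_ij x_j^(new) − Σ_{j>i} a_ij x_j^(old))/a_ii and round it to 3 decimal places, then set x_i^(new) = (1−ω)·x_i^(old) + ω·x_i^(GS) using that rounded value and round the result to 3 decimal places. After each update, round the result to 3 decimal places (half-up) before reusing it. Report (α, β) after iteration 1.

(-1.200, 0.810)

Iteration 1:
  α: GS value = (-4 - (-1)·0.000) / (3) = -1.333;  α ← (1−ω)·0.000 + ω·-1.333 = -1.200
  β: GS value = (0 - (3)·-1.200) / (4) = 0.900;  β ← (1−ω)·0.000 + ω·0.900 = 0.810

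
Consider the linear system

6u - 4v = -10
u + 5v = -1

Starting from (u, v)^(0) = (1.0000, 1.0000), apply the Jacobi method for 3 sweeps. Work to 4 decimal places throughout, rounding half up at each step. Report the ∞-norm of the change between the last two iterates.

0.2666

Iteration 1:
  u = (-10 - (-4)·1.0000) / (6) = -1.0000
  v = (-1 - (1)·1.0000) / (5) = -0.4000
Iteration 2:
  u = (-10 - (-4)·-0.4000) / (6) = -1.9333
  v = (-1 - (1)·-1.0000) / (5) = 0.0000
Iteration 3:
  u = (-10 - (-4)·0.0000) / (6) = -1.6667
  v = (-1 - (1)·-1.9333) / (5) = 0.1867
Change: (0.2666, 0.1867) → max |·| = 0.2666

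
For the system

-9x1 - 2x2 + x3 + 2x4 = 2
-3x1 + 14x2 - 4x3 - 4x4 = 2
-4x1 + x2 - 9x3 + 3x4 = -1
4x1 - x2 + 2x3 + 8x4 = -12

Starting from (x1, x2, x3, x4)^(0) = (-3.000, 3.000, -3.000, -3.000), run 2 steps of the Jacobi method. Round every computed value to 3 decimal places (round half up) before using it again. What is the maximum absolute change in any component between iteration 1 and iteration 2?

2.496

Iteration 1:
  x1 = (2 - (-2)·3.000 - (1)·-3.000 - (2)·-3.000) / (-9) = -1.889
  x2 = (2 - (-3)·-3.000 - (-4)·-3.000 - (-4)·-3.000) / (14) = -2.214
  x3 = (-1 - (-4)·-3.000 - (1)·3.000 - (3)·-3.000) / (-9) = 0.778
  x4 = (-12 - (4)·-3.000 - (-1)·3.000 - (2)·-3.000) / (8) = 1.125
Iteration 2:
  x1 = (2 - (-2)·-2.214 - (1)·0.778 - (2)·1.125) / (-9) = 0.606
  x2 = (2 - (-3)·-1.889 - (-4)·0.778 - (-4)·1.125) / (14) = 0.282
  x3 = (-1 - (-4)·-1.889 - (1)·-2.214 - (3)·1.125) / (-9) = 1.080
  x4 = (-12 - (4)·-1.889 - (-1)·-2.214 - (2)·0.778) / (8) = -1.027
Change: (2.495, 2.496, 0.302, -2.152) → max |·| = 2.496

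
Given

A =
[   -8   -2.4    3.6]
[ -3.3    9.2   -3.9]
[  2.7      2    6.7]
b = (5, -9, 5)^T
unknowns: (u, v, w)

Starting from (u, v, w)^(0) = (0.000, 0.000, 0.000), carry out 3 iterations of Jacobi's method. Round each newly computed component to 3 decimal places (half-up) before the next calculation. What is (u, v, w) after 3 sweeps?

Iteration 1:
  u = (5 - (-2.4)·0.000 - (3.6)·0.000) / (-8) = -0.625
  v = (-9 - (-3.3)·0.000 - (-3.9)·0.000) / (9.2) = -0.978
  w = (5 - (2.7)·0.000 - (2)·0.000) / (6.7) = 0.746
Iteration 2:
  u = (5 - (-2.4)·-0.978 - (3.6)·0.746) / (-8) = 0.004
  v = (-9 - (-3.3)·-0.625 - (-3.9)·0.746) / (9.2) = -0.886
  w = (5 - (2.7)·-0.625 - (2)·-0.978) / (6.7) = 1.290
Iteration 3:
  u = (5 - (-2.4)·-0.886 - (3.6)·1.290) / (-8) = 0.221
  v = (-9 - (-3.3)·0.004 - (-3.9)·1.290) / (9.2) = -0.430
  w = (5 - (2.7)·0.004 - (2)·-0.886) / (6.7) = 1.009

(0.221, -0.430, 1.009)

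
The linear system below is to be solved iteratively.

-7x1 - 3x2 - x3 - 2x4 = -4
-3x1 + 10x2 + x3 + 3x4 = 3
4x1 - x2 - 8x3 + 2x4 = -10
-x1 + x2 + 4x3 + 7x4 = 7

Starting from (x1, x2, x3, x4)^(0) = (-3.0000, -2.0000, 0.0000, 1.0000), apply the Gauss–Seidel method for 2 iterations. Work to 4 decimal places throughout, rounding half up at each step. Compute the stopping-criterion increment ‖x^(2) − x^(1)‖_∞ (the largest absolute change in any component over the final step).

0.9954

Iteration 1:
  x1 = (-4 - (-3)·-2.0000 - (-1)·0.0000 - (-2)·1.0000) / (-7) = 1.1429
  x2 = (3 - (-3)·1.1429 - (1)·0.0000 - (3)·1.0000) / (10) = 0.3429
  x3 = (-10 - (4)·1.1429 - (-1)·0.3429 - (2)·1.0000) / (-8) = 2.0286
  x4 = (7 - (-1)·1.1429 - (1)·0.3429 - (4)·2.0286) / (7) = -0.0449
Iteration 2:
  x1 = (-4 - (-3)·0.3429 - (-1)·2.0286 - (-2)·-0.0449) / (-7) = 0.1475
  x2 = (3 - (-3)·0.1475 - (1)·2.0286 - (3)·-0.0449) / (10) = 0.1549
  x3 = (-10 - (4)·0.1475 - (-1)·0.1549 - (2)·-0.0449) / (-8) = 1.2932
  x4 = (7 - (-1)·0.1475 - (1)·0.1549 - (4)·1.2932) / (7) = 0.2600
Change: (-0.9954, -0.1880, -0.7354, 0.3049) → max |·| = 0.9954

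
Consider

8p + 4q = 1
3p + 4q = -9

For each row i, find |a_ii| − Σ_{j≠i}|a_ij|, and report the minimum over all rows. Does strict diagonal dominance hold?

row 1: |8| − (4) = 4
row 2: |4| − (3) = 1
minimum over rows = 1 → strictly diagonally dominant (convergence guaranteed)

1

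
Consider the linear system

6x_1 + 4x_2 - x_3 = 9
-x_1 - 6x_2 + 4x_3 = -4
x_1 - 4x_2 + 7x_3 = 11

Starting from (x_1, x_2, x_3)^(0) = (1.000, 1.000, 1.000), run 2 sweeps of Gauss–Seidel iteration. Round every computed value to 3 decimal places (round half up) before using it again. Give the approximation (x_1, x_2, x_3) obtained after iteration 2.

Iteration 1:
  x_1 = (9 - (4)·1.000 - (-1)·1.000) / (6) = 1.000
  x_2 = (-4 - (-1)·1.000 - (4)·1.000) / (-6) = 1.167
  x_3 = (11 - (1)·1.000 - (-4)·1.167) / (7) = 2.095
Iteration 2:
  x_1 = (9 - (4)·1.167 - (-1)·2.095) / (6) = 1.071
  x_2 = (-4 - (-1)·1.071 - (4)·2.095) / (-6) = 1.885
  x_3 = (11 - (1)·1.071 - (-4)·1.885) / (7) = 2.496

(1.071, 1.885, 2.496)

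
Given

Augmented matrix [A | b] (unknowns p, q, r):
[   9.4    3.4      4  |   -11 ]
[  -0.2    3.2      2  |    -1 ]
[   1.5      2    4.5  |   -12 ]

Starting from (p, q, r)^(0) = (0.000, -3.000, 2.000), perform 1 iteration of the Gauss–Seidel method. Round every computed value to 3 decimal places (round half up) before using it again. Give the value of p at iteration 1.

-0.936

Iteration 1:
  p = (-11 - (3.4)·-3.000 - (4)·2.000) / (9.4) = -0.936
  q = (-1 - (-0.2)·-0.936 - (2)·2.000) / (3.2) = -1.621
  r = (-12 - (1.5)·-0.936 - (2)·-1.621) / (4.5) = -1.634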